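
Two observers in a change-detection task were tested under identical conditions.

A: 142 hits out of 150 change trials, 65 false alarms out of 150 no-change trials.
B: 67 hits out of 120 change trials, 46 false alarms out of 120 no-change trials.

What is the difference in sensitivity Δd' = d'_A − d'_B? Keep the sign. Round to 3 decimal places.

A: z(0.9467) = 1.6137, z(0.4333) = -0.1680, d' = 1.7817
B: z(0.5583) = 0.1467, z(0.3833) = -0.2968, d' = 0.4435
Δd' = d'_A − d'_B = 1.7817 − 0.4435 = 1.3382
A has the higher sensitivity.

Δd' = 1.338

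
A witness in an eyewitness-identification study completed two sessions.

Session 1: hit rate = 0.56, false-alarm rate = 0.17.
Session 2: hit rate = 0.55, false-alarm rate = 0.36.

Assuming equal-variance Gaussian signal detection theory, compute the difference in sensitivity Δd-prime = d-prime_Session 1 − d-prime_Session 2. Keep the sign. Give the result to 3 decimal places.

Δd-prime = 0.621

Session 1: z(0.56) = 0.1510, z(0.17) = -0.9542, d' = 1.1052
Session 2: z(0.55) = 0.1257, z(0.36) = -0.3585, d' = 0.4842
Δd' = d'_Session 1 − d'_Session 2 = 1.1052 − 0.4842 = 0.6210
Session 1 has the higher sensitivity.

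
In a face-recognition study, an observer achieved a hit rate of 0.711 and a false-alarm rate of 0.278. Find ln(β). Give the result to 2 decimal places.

z(0.711) = 0.556, z(0.278) = -0.589
ln β = −½·[z(H)² − z(FA)²] = −0.5 × (0.309 − 0.347) = 0.019

ln β = 0.02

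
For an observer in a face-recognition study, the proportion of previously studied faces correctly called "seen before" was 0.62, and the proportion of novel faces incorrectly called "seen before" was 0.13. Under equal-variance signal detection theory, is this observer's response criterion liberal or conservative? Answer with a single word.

z(H) = 0.305, z(FA) = -1.126
c = −½·(z(H) + z(FA)) = 0.4105
c > 0 → conservative criterion (biased toward responding “no”).

conservative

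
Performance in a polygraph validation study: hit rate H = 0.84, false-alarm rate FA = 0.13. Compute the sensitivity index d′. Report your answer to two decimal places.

z(H) = z(0.84) = 0.9945
z(FA) = z(0.13) = -1.1264
d' = z(H) − z(FA) = 0.9945 − (-1.1264) = 2.1209

d′ = 2.12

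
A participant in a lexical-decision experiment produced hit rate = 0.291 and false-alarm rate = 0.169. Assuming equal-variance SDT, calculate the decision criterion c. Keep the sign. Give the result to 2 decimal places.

z(H) = z(0.291) = -0.550
z(FA) = z(0.169) = -0.958
c = −½·[z(H) + z(FA)] = −0.5 × (-0.550 + (-0.958)) = 0.754

c = 0.75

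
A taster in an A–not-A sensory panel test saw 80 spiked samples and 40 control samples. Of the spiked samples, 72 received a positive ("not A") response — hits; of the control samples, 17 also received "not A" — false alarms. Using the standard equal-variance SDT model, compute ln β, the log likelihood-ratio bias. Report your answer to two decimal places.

H = 72/80 = 0.9000
FA = 17/40 = 0.4250
Φ⁻¹(H) = Φ⁻¹(0.9000) = 1.282
Φ⁻¹(FA) = Φ⁻¹(0.4250) = -0.189
ln β = −½·[z(H)² − z(FA)²] = −0.5 × (1.644 − 0.036) = -0.804

ln β = -0.80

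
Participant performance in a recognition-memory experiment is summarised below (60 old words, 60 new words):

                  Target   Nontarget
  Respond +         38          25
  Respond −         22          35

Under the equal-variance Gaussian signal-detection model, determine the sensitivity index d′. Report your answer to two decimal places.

H = 38/60 = 0.6333
FA = 25/60 = 0.4167
Φ⁻¹(H) = Φ⁻¹(0.6333) = 0.3406
Φ⁻¹(FA) = Φ⁻¹(0.4167) = -0.2103
d' = z(H) − z(FA) = 0.3406 − (-0.2103) = 0.5509

d′ = 0.55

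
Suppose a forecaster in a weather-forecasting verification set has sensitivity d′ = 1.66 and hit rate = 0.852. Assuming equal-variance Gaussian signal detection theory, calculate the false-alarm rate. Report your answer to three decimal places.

false-alarm rate = 0.269

z(hit rate) = z(0.852) = 1.0450
z(FA) = z(H) − d' = 1.0450 − 1.66 = -0.6150
false-alarm rate = Φ(-0.6150) = 0.2693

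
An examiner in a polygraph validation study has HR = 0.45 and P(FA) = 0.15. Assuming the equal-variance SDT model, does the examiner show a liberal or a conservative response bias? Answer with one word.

z(H) = -0.126, z(FA) = -1.036
c = −½·(z(H) + z(FA)) = 0.581
c > 0 → conservative criterion (biased toward responding “no”).

conservative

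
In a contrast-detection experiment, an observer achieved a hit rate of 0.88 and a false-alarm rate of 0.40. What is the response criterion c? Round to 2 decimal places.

z(0.88) = 1.1750, z(0.40) = -0.2533
c = −½·[z(H) + z(FA)] = −0.5 × (1.1750 + (-0.2533)) = -0.46085
c < 0: the observer has a liberal response bias.

c = -0.46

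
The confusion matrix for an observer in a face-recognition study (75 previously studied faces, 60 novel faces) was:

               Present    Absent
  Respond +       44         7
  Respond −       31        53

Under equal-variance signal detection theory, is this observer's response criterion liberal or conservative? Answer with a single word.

conservative

z(H) = 0.219, z(FA) = -1.192
c = −½·(z(H) + z(FA)) = 0.4865
c > 0 → conservative criterion (biased toward responding “no”).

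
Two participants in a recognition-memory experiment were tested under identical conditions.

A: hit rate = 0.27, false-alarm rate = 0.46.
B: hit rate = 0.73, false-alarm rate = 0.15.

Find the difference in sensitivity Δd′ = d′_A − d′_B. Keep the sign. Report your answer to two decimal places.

A: z(0.27) = -0.613, z(0.46) = -0.100, d' = -0.513
B: z(0.73) = 0.613, z(0.15) = -1.036, d' = 1.649
Δd' = d'_A − d'_B = -0.513 − 1.649 = -2.162
B has the higher sensitivity.

Δd′ = -2.16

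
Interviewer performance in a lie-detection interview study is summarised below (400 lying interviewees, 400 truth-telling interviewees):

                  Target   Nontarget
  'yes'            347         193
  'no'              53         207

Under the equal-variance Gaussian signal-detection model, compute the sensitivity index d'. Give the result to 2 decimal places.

d' = 1.16

H = 347/400 = 0.8675
FA = 193/400 = 0.4825
z(0.8675) = 1.115, z(0.4825) = -0.044
d' = z(H) − z(FA) = 1.115 − (-0.044) = 1.159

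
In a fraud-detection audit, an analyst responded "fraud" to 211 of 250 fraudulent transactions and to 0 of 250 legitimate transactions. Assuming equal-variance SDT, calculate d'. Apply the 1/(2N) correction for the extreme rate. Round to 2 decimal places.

The false-alarm rate is 0/250 = 0, so apply the 1/(2N) correction: FA → 1/(2·250) = 0.00200.
z(H) = z(0.84400) = 1.011
z(FA) = z(0.00200) = -2.878
d' = 1.011 − (-2.878) = 3.889

d' = 3.89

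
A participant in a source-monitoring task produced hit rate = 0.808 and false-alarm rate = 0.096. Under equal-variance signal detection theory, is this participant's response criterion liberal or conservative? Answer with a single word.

z(H) = 0.871, z(FA) = -1.305
c = −½·(z(H) + z(FA)) = 0.217
c > 0 → conservative criterion (biased toward responding “no”).

conservative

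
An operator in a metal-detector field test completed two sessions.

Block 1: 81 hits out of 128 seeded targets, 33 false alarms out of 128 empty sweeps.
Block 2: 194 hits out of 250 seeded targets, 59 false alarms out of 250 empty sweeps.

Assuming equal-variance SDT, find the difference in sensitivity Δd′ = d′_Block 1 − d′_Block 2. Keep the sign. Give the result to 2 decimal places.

Block 1: z(0.6328) = 0.339, z(0.2578) = -0.650, d' = 0.989
Block 2: z(0.7760) = 0.759, z(0.2360) = -0.719, d' = 1.478
Δd' = d'_Block 1 − d'_Block 2 = 0.989 − 1.478 = -0.489
Block 2 has the higher sensitivity.

Δd′ = -0.49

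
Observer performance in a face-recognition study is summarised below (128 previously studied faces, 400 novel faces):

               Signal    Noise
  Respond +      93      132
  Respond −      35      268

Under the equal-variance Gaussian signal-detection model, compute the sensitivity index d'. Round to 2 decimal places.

d' = 1.04

H = 93/128 = 0.7266
FA = 132/400 = 0.3300
z(H) = 0.603
z(FA) = -0.440
d' = z(H) − z(FA) = 0.603 − (-0.440) = 1.043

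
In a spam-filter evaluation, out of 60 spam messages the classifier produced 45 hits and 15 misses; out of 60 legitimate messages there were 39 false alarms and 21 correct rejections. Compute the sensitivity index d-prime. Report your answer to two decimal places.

d-prime = 0.29

H = 45/60 = 0.7500
FA = 39/60 = 0.6500
z(H) = 0.6745
z(FA) = 0.3853
d' = z(H) − z(FA) = 0.6745 − 0.3853 = 0.2892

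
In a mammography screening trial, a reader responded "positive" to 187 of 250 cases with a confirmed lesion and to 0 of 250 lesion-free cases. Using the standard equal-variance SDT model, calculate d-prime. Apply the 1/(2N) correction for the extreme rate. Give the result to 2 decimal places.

The false-alarm rate is 0/250 = 0, so apply the 1/(2N) correction: FA → 1/(2·250) = 0.00200.
z(H) = z(0.74800) = 0.668
z(FA) = z(0.00200) = -2.878
d' = 0.668 − (-2.878) = 3.546

d-prime = 3.55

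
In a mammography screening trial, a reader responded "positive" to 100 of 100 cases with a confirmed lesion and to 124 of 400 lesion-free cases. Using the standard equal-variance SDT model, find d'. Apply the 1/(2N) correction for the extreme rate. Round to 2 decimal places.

The hit rate is 100/100 = 1, so apply the 1/(2N) correction: H → 1 − 1/(2·100) = 0.99500.
z(H) = z(0.99500) = 2.576
z(FA) = z(0.31000) = -0.496
d' = 2.576 − (-0.496) = 3.072

d' = 3.07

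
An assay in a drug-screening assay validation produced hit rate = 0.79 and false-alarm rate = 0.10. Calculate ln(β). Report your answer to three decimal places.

z(0.79) = 0.8064, z(0.10) = -1.2816
ln β = −½·[z(H)² − z(FA)²] = −0.5 × (0.6503 − 1.6425) = 0.4961

ln β = 0.496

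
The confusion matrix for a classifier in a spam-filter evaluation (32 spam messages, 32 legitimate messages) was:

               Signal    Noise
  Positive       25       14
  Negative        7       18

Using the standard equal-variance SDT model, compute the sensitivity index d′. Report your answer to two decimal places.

d′ = 0.93

H = 25/32 = 0.7812
FA = 14/32 = 0.4375
z(H) = 0.776
z(FA) = -0.157
d' = z(H) − z(FA) = 0.776 − (-0.157) = 0.933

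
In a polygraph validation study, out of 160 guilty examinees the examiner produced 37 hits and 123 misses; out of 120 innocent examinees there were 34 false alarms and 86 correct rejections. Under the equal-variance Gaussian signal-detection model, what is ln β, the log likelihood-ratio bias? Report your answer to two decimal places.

H = 37/160 = 0.2313
FA = 34/120 = 0.2833
z(0.2313) = -0.735, z(0.2833) = -0.573
ln β = −½·[z(H)² − z(FA)²] = −0.5 × (0.540 − 0.328) = -0.106

ln β = -0.11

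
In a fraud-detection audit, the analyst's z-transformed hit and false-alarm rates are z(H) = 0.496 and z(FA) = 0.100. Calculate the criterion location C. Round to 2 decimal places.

C = -0.30

c = −½·[z(H) + z(FA)] = −½·(0.496 + 0.100) = -0.298
c < 0: the analyst has a liberal response bias.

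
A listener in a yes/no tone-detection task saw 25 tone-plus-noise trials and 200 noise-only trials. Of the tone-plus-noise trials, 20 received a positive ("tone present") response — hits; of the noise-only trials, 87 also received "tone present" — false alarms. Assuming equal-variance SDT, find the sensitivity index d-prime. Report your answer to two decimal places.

d-prime = 1.01

H = 20/25 = 0.8000
FA = 87/200 = 0.4350
z(H) = 0.8416
z(FA) = -0.1637
d' = z(H) − z(FA) = 0.8416 − (-0.1637) = 1.0053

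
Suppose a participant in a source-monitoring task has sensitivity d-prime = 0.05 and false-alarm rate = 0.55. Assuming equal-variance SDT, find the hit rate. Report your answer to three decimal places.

hit rate = 0.570

z(false-alarm rate) = z(0.55) = 0.1257
z(H) = z(FA) + d' = 0.1257 + 0.05 = 0.1757
hit rate = Φ(0.1757) = 0.5697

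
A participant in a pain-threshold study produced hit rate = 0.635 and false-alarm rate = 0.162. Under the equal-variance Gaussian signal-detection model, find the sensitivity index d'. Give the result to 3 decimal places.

z(H) = z(0.635) = 0.3451
z(FA) = z(0.162) = -0.9863
d' = z(H) − z(FA) = 0.3451 − (-0.9863) = 1.3314

d' = 1.331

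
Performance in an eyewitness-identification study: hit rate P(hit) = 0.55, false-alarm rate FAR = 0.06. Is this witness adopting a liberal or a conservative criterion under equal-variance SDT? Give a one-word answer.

conservative

z(H) = 0.126, z(FA) = -1.555
c = −½·(z(H) + z(FA)) = 0.7145
c > 0 → conservative criterion (biased toward responding “no”).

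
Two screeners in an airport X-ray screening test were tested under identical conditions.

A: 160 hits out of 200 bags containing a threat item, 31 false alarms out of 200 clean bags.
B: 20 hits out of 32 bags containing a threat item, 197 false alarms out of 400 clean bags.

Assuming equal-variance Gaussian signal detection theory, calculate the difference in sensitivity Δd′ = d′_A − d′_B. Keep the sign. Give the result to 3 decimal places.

Δd′ = 1.519

A: z(0.8000) = 0.8416, z(0.1550) = -1.0152, d' = 1.8568
B: z(0.6250) = 0.3186, z(0.4925) = -0.0188, d' = 0.3374
Δd' = d'_A − d'_B = 1.8568 − 0.3374 = 1.5194
A has the higher sensitivity.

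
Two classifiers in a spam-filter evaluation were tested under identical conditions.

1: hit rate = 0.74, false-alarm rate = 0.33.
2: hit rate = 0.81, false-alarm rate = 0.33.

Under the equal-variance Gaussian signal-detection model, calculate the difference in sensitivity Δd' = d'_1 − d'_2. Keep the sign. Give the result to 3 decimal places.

1: z(0.74) = 0.6433, z(0.33) = -0.4399, d' = 1.0832
2: z(0.81) = 0.8779, z(0.33) = -0.4399, d' = 1.3178
Δd' = d'_1 − d'_2 = 1.0832 − 1.3178 = -0.2346
2 has the higher sensitivity.

Δd' = -0.235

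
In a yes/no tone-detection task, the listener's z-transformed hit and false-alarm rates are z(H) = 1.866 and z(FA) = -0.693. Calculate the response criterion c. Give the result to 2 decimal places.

c = −½·[z(H) + z(FA)] = −½·(1.866 + (-0.693)) = -0.5865

c = -0.59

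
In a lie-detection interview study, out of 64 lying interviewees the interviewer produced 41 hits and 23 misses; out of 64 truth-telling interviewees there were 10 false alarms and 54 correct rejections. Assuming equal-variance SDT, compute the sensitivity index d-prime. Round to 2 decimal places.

H = 41/64 = 0.6406
FA = 10/64 = 0.1562
z(H) = z(0.6406) = 0.3601
z(FA) = z(0.1562) = -1.0102
d' = z(H) − z(FA) = 0.3601 − (-1.0102) = 1.3703

d-prime = 1.37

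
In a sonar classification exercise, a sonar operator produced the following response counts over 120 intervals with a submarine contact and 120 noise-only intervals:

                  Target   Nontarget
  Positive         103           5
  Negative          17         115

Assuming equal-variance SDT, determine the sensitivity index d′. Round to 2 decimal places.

H = 103/120 = 0.8583
FA = 5/120 = 0.0417
z(0.8583) = 1.073, z(0.0417) = -1.731
d' = z(H) − z(FA) = 1.073 − (-1.731) = 2.804

d′ = 2.80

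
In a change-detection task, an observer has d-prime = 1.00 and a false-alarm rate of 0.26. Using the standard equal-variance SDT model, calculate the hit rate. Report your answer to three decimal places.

hit rate = 0.639

z(false-alarm rate) = z(0.26) = -0.6433
z(H) = z(FA) + d' = -0.6433 + 1.00 = 0.3567
hit rate = Φ(0.3567) = 0.6393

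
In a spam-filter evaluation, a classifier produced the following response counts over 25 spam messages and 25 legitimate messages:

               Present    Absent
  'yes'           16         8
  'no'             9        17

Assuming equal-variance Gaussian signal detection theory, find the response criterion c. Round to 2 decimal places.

H = 16/25 = 0.6400
FA = 8/25 = 0.3200
z(0.6400) = 0.3585, z(0.3200) = -0.4677
c = −½·[z(H) + z(FA)] = −0.5 × (0.3585 + (-0.4677)) = 0.0546

c = 0.05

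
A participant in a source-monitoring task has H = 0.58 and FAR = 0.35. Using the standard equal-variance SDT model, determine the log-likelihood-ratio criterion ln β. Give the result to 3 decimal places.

ln β = 0.054

z(H) = 0.2019
z(FA) = -0.3853
ln β = −½·[z(H)² − z(FA)²] = −0.5 × (0.0408 − 0.1485) = 0.05385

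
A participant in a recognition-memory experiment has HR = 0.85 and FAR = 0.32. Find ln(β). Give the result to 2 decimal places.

ln β = -0.43

z(H) = z(0.85) = 1.036
z(FA) = z(0.32) = -0.468
ln β = −½·[z(H)² − z(FA)²] = −0.5 × (1.073 − 0.219) = -0.427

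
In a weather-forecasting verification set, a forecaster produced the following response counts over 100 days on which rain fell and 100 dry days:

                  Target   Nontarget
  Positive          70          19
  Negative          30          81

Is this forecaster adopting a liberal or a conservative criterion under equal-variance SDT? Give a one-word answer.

z(H) = 0.524, z(FA) = -0.878
c = −½·(z(H) + z(FA)) = 0.177
c > 0 → conservative criterion (biased toward responding “no”).

conservative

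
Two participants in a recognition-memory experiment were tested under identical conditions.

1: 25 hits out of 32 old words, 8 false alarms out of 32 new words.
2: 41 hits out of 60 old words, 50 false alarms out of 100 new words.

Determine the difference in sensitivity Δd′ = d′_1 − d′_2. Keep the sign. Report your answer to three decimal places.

1: z(0.7812) = 0.7763, z(0.2500) = -0.6745, d' = 1.4508
2: z(0.6833) = 0.4769, z(0.5000) = 0.0000, d' = 0.4769
Δd' = d'_1 − d'_2 = 1.4508 − 0.4769 = 0.9739
1 has the higher sensitivity.

Δd′ = 0.974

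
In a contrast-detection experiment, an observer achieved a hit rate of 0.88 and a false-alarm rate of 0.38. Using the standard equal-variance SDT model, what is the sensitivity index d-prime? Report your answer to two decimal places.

z(0.88) = 1.1750, z(0.38) = -0.3055
d' = z(H) − z(FA) = 1.1750 − (-0.3055) = 1.4805

d-prime = 1.48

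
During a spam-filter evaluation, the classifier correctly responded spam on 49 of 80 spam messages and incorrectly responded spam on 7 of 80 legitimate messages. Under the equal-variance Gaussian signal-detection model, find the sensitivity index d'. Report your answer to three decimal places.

H = 49/80 = 0.6125
FA = 7/80 = 0.0875
Φ⁻¹(H) = Φ⁻¹(0.6125) = 0.2858
Φ⁻¹(FA) = Φ⁻¹(0.0875) = -1.3563
d' = z(H) − z(FA) = 0.2858 − (-1.3563) = 1.6421

d' = 1.642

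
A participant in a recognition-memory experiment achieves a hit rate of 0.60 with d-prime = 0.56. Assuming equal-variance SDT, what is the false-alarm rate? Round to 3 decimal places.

z(hit rate) = z(0.60) = 0.2533
z(FA) = z(H) − d' = 0.2533 − 0.56 = -0.3067
false-alarm rate = Φ(-0.3067) = 0.3795

false-alarm rate = 0.380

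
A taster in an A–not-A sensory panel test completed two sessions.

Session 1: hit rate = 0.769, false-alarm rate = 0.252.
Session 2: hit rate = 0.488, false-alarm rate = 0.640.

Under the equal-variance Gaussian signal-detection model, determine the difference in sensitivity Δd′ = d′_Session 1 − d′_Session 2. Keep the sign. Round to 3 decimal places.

Δd′ = 1.792

Session 1: z(0.769) = 0.7356, z(0.252) = -0.6682, d' = 1.4038
Session 2: z(0.488) = -0.0301, z(0.640) = 0.3585, d' = -0.3886
Δd' = d'_Session 1 − d'_Session 2 = 1.4038 − (-0.3886) = 1.7924
Session 1 has the higher sensitivity.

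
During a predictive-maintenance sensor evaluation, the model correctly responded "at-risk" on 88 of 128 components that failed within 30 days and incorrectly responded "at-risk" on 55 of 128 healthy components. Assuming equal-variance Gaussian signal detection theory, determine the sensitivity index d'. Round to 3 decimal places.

H = 88/128 = 0.6875
FA = 55/128 = 0.4297
z(H) = z(0.6875) = 0.4888
z(FA) = z(0.4297) = -0.1771
d' = z(H) − z(FA) = 0.4888 − (-0.1771) = 0.6659

d' = 0.666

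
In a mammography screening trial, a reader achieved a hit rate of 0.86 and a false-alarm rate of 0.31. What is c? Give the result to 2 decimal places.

z(0.86) = 1.0803, z(0.31) = -0.4959
c = −½·[z(H) + z(FA)] = −0.5 × (1.0803 + (-0.4959)) = -0.2922

c = -0.29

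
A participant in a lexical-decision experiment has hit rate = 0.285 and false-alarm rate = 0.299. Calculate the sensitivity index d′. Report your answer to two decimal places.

Φ⁻¹(H) = Φ⁻¹(0.285) = -0.568
Φ⁻¹(FA) = Φ⁻¹(0.299) = -0.527
d' = z(H) − z(FA) = -0.568 − (-0.527) = -0.041

d′ = -0.04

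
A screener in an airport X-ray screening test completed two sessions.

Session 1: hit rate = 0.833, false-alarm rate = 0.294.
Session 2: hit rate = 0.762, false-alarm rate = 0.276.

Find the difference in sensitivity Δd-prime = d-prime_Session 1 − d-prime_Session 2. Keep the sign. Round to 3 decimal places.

Δd-prime = 0.200

Session 1: z(0.833) = 0.9661, z(0.294) = -0.5417, d' = 1.5078
Session 2: z(0.762) = 0.7128, z(0.276) = -0.5948, d' = 1.3076
Δd' = d'_Session 1 − d'_Session 2 = 1.5078 − 1.3076 = 0.2002
Session 1 has the higher sensitivity.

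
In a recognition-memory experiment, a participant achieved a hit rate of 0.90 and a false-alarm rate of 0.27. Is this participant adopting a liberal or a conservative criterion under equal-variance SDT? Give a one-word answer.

z(H) = 1.282, z(FA) = -0.613
c = −½·(z(H) + z(FA)) = -0.3345
c < 0 → liberal criterion (biased toward responding “yes”).

liberal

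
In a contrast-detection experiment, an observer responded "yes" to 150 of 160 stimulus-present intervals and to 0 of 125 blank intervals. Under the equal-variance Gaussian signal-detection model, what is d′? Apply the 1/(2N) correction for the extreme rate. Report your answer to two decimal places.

d′ = 4.19

The false-alarm rate is 0/125 = 0, so apply the 1/(2N) correction: FA → 1/(2·125) = 0.00400.
z(H) = z(0.93750) = 1.534
z(FA) = z(0.00400) = -2.652
d' = 1.534 − (-2.652) = 4.186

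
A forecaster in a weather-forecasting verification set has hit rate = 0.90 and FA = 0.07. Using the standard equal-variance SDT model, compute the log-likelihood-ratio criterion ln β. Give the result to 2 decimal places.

ln β = 0.27

z(H) = z(0.90) = 1.282
z(FA) = z(0.07) = -1.476
ln β = −½·[z(H)² − z(FA)²] = −0.5 × (1.644 − 2.179) = 0.2675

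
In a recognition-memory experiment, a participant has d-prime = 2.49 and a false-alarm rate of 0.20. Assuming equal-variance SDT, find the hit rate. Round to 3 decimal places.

z(false-alarm rate) = z(0.20) = -0.8416
z(H) = z(FA) + d' = -0.8416 + 2.49 = 1.6484
hit rate = Φ(1.6484) = 0.9504

hit rate = 0.950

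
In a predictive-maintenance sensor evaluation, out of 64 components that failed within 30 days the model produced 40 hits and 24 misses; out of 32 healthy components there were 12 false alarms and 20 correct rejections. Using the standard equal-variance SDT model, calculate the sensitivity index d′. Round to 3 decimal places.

H = 40/64 = 0.6250
FA = 12/32 = 0.3750
z(H) = 0.3186
z(FA) = -0.3186
d' = z(H) − z(FA) = 0.3186 − (-0.3186) = 0.6372

d′ = 0.637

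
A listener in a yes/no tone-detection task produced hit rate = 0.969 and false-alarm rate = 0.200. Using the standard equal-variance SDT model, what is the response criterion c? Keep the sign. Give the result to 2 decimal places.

c = -0.51

z(H) = 1.866
z(FA) = -0.842
c = −½·[z(H) + z(FA)] = −0.5 × (1.866 + (-0.842)) = -0.512
c < 0: the listener has a liberal response bias.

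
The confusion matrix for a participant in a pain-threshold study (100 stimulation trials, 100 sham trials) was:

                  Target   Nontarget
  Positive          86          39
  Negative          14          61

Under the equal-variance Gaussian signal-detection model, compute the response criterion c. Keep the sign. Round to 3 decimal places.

H = 86/100 = 0.8600
FA = 39/100 = 0.3900
z(0.8600) = 1.0803, z(0.3900) = -0.2793
c = −½·[z(H) + z(FA)] = −0.5 × (1.0803 + (-0.2793)) = -0.4005

c = -0.401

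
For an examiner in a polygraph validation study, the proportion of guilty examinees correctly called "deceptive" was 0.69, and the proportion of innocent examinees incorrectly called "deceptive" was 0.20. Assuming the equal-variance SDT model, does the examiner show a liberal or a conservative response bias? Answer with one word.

z(H) = 0.496, z(FA) = -0.842
c = −½·(z(H) + z(FA)) = 0.173
c > 0 → conservative criterion (biased toward responding “no”).

conservative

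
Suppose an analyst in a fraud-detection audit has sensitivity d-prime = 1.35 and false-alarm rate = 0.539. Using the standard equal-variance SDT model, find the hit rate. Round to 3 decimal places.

z(false-alarm rate) = z(0.539) = 0.0979
z(H) = z(FA) + d' = 0.0979 + 1.35 = 1.4479
hit rate = Φ(1.4479) = 0.9262

hit rate = 0.926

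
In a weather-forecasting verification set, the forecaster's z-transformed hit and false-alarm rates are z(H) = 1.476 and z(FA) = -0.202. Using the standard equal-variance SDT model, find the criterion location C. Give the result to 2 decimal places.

c = −½·[z(H) + z(FA)] = −½·(1.476 + (-0.202)) = -0.637

C = -0.64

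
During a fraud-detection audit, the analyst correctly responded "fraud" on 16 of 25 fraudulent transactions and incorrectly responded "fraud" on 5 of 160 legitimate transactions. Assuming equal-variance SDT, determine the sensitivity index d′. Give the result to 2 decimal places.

d′ = 2.22

H = 16/25 = 0.6400
FA = 5/160 = 0.0312
z(H) = 0.3585
z(FA) = -1.8634
d' = z(H) − z(FA) = 0.3585 − (-1.8634) = 2.2219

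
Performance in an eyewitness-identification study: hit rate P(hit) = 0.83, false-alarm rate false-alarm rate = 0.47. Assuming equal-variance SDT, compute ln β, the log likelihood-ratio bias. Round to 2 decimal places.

ln β = -0.45

z(H) = z(0.83) = 0.954
z(FA) = z(0.47) = -0.075
ln β = −½·[z(H)² − z(FA)²] = −0.5 × (0.910 − 0.006) = -0.452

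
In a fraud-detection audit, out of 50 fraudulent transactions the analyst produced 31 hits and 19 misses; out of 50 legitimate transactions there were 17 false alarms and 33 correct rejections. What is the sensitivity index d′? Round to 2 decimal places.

d′ = 0.72

H = 31/50 = 0.6200
FA = 17/50 = 0.3400
z(H) = 0.305
z(FA) = -0.412
d' = z(H) − z(FA) = 0.305 − (-0.412) = 0.717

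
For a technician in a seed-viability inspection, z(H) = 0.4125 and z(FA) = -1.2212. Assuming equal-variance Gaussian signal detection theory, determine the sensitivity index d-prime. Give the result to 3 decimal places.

d-prime = 1.634

d' = z(H) − z(FA) = 0.4125 − (-1.2212) = 1.6337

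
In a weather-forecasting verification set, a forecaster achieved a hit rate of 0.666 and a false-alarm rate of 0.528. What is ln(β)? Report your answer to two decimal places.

ln β = -0.09

Φ⁻¹(H) = 0.429
Φ⁻¹(FA) = 0.070
ln β = −½·[z(H)² − z(FA)²] = −0.5 × (0.184 − 0.005) = -0.0895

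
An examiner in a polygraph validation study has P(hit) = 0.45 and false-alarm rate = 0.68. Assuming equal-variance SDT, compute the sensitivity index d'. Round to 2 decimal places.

Φ⁻¹(H) = -0.126
Φ⁻¹(FA) = 0.468
d' = z(H) − z(FA) = -0.126 − 0.468 = -0.594

d' = -0.59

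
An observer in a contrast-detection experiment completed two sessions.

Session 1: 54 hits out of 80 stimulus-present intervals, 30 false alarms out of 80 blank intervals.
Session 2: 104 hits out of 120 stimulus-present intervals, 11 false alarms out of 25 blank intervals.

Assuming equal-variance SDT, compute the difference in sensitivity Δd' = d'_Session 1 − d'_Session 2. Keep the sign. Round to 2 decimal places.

Δd' = -0.49

Session 1: z(0.6750) = 0.454, z(0.3750) = -0.319, d' = 0.773
Session 2: z(0.8667) = 1.111, z(0.4400) = -0.151, d' = 1.262
Δd' = d'_Session 1 − d'_Session 2 = 0.773 − 1.262 = -0.489
Session 2 has the higher sensitivity.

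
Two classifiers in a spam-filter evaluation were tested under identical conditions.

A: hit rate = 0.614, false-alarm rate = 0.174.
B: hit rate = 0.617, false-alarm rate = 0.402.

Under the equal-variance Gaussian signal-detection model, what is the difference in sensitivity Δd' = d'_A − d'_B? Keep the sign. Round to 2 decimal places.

A: z(0.614) = 0.290, z(0.174) = -0.938, d' = 1.228
B: z(0.617) = 0.298, z(0.402) = -0.248, d' = 0.546
Δd' = d'_A − d'_B = 1.228 − 0.546 = 0.682
A has the higher sensitivity.

Δd' = 0.68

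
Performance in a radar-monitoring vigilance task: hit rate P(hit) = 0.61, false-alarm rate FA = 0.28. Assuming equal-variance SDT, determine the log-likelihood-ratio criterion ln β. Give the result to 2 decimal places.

z(H) = z(0.61) = 0.279
z(FA) = z(0.28) = -0.583
ln β = −½·[z(H)² − z(FA)²] = −0.5 × (0.078 − 0.340) = 0.131

ln β = 0.13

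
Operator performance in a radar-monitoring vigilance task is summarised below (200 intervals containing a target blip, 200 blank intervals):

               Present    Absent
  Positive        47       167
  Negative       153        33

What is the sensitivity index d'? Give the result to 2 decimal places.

H = 47/200 = 0.2350
FA = 167/200 = 0.8350
z(0.2350) = -0.7225, z(0.8350) = 0.9741
d' = z(H) − z(FA) = -0.7225 − 0.9741 = -1.6966

d' = -1.70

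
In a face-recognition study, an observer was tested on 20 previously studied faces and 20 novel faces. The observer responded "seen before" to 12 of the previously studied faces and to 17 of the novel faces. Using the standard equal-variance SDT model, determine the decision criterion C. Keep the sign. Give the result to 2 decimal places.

H = 12/20 = 0.6000
FA = 17/20 = 0.8500
Φ⁻¹(H) = 0.2533
Φ⁻¹(FA) = 1.0364
c = −½·[z(H) + z(FA)] = −0.5 × (0.2533 + 1.0364) = -0.64485
c < 0: the observer has a liberal response bias.

C = -0.64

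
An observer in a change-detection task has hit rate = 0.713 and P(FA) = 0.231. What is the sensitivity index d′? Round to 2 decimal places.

Φ⁻¹(H) = 0.562
Φ⁻¹(FA) = -0.736
d' = z(H) − z(FA) = 0.562 − (-0.736) = 1.298

d′ = 1.30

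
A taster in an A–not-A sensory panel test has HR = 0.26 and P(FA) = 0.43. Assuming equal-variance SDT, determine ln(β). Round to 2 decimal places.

ln β = -0.19

Φ⁻¹(0.26) = -0.643, Φ⁻¹(0.43) = -0.176
ln β = −½·[z(H)² − z(FA)²] = −0.5 × (0.413 − 0.031) = -0.191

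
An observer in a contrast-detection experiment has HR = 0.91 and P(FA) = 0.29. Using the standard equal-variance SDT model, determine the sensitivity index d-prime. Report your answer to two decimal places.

Φ⁻¹(0.91) = 1.3408, Φ⁻¹(0.29) = -0.5534
d' = z(H) − z(FA) = 1.3408 − (-0.5534) = 1.8942

d-prime = 1.89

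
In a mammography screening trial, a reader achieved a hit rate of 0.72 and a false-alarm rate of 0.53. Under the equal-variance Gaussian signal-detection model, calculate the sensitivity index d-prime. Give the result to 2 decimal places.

z(H) = 0.583
z(FA) = 0.075
d' = z(H) − z(FA) = 0.583 − 0.075 = 0.508

d-prime = 0.51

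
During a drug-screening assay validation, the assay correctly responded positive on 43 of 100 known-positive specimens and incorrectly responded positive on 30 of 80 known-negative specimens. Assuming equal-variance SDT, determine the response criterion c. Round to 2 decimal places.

c = 0.25

H = 43/100 = 0.4300
FA = 30/80 = 0.3750
Φ⁻¹(H) = -0.176
Φ⁻¹(FA) = -0.319
c = −½·[z(H) + z(FA)] = −0.5 × (-0.176 + (-0.319)) = 0.2475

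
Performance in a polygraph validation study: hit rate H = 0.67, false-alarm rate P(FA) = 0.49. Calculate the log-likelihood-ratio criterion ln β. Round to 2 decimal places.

Φ⁻¹(H) = 0.440
Φ⁻¹(FA) = -0.025
ln β = −½·[z(H)² − z(FA)²] = −0.5 × (0.194 − 0.001) = -0.0965

ln β = -0.10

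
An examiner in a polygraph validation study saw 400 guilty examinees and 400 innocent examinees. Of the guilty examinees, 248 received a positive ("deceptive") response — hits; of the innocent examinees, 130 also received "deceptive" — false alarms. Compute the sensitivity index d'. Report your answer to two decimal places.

d' = 0.76

H = 248/400 = 0.6200
FA = 130/400 = 0.3250
z(H) = 0.3055
z(FA) = -0.4538
d' = z(H) − z(FA) = 0.3055 − (-0.4538) = 0.7593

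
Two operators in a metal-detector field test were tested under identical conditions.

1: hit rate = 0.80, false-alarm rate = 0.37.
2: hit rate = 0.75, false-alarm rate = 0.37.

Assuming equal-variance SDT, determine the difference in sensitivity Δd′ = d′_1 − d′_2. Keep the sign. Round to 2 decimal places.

1: z(0.80) = 0.842, z(0.37) = -0.332, d' = 1.174
2: z(0.75) = 0.674, z(0.37) = -0.332, d' = 1.006
Δd' = d'_1 − d'_2 = 1.174 − 1.006 = 0.168
1 has the higher sensitivity.

Δd′ = 0.17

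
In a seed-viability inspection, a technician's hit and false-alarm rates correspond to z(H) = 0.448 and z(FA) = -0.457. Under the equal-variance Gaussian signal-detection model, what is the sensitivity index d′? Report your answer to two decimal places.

d′ = 0.91

d' = z(H) − z(FA) = 0.448 − (-0.457) = 0.905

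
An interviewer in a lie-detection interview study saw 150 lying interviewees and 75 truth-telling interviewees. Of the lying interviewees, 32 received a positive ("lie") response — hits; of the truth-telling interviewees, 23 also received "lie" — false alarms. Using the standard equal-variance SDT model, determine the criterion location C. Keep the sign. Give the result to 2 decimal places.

H = 32/150 = 0.2133
FA = 23/75 = 0.3067
z(0.2133) = -0.7950, z(0.3067) = -0.5052
c = −½·[z(H) + z(FA)] = −0.5 × (-0.7950 + (-0.5052)) = 0.6501
c > 0: the interviewer has a conservative response bias.

C = 0.65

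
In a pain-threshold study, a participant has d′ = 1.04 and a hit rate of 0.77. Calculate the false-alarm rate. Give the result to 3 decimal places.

z(hit rate) = z(0.77) = 0.7388
z(FA) = z(H) − d' = 0.7388 − 1.04 = -0.3012
false-alarm rate = Φ(-0.3012) = 0.3816

false-alarm rate = 0.382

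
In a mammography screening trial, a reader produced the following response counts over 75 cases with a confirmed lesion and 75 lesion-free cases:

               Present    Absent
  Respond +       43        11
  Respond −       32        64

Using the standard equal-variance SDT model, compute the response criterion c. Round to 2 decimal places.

H = 43/75 = 0.5733
FA = 11/75 = 0.1467
z(H) = 0.185
z(FA) = -1.051
c = −½·[z(H) + z(FA)] = −0.5 × (0.185 + (-1.051)) = 0.433
c > 0: the reader has a conservative response bias.

c = 0.43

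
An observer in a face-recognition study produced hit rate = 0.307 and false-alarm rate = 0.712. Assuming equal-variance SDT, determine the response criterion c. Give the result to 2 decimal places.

z(H) = z(0.307) = -0.504
z(FA) = z(0.712) = 0.559
c = −½·[z(H) + z(FA)] = −0.5 × (-0.504 + 0.559) = -0.0275

c = -0.03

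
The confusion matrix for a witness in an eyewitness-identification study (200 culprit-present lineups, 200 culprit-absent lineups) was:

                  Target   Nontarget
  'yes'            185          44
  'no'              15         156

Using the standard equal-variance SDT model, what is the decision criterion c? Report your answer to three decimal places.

c = -0.334

H = 185/200 = 0.9250
FA = 44/200 = 0.2200
z(H) = 1.4395
z(FA) = -0.7722
c = −½·[z(H) + z(FA)] = −0.5 × (1.4395 + (-0.7722)) = -0.33365
c < 0: the witness has a liberal response bias.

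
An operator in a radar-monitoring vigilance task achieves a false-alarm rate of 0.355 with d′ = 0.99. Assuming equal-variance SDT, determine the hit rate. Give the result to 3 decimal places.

z(false-alarm rate) = z(0.355) = -0.3719
z(H) = z(FA) + d' = -0.3719 + 0.99 = 0.6181
hit rate = Φ(0.6181) = 0.7317

hit rate = 0.732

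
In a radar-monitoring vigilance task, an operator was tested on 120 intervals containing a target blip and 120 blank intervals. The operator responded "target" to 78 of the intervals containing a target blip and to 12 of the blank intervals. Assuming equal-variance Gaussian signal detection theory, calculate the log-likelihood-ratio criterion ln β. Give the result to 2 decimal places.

ln β = 0.75

H = 78/120 = 0.6500
FA = 12/120 = 0.1000
Φ⁻¹(0.6500) = 0.385, Φ⁻¹(0.1000) = -1.282
ln β = −½·[z(H)² − z(FA)²] = −0.5 × (0.148 − 1.644) = 0.748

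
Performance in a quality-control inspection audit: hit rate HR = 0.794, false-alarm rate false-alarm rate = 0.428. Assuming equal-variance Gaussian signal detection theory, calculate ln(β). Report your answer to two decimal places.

ln β = -0.32

Φ⁻¹(H) = Φ⁻¹(0.794) = 0.820
Φ⁻¹(FA) = Φ⁻¹(0.428) = -0.181
ln β = −½·[z(H)² − z(FA)²] = −0.5 × (0.672 − 0.033) = -0.3195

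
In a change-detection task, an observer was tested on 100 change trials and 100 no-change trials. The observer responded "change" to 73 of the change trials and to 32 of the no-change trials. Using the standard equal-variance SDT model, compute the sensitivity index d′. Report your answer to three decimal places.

d′ = 1.081

H = 73/100 = 0.7300
FA = 32/100 = 0.3200
Φ⁻¹(H) = Φ⁻¹(0.7300) = 0.6128
Φ⁻¹(FA) = Φ⁻¹(0.3200) = -0.4677
d' = z(H) − z(FA) = 0.6128 − (-0.4677) = 1.0805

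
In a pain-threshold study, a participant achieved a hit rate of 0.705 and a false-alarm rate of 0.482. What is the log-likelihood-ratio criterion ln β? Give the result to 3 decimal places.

z(H) = z(0.705) = 0.5388
z(FA) = z(0.482) = -0.0451
ln β = −½·[z(H)² − z(FA)²] = −0.5 × (0.2903 − 0.0020) = -0.14415

ln β = -0.144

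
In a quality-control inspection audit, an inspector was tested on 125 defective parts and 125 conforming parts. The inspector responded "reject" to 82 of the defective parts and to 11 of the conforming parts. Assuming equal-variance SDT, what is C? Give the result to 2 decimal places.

H = 82/125 = 0.6560
FA = 11/125 = 0.0880
z(0.6560) = 0.4016, z(0.0880) = -1.3532
c = −½·[z(H) + z(FA)] = −0.5 × (0.4016 + (-1.3532)) = 0.4758
c > 0: the inspector has a conservative response bias.

C = 0.48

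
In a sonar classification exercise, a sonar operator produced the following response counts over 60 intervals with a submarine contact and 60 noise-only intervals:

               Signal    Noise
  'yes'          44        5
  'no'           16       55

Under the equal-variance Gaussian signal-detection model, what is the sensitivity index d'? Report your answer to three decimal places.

H = 44/60 = 0.7333
FA = 5/60 = 0.0833
Φ⁻¹(H) = Φ⁻¹(0.7333) = 0.6228
Φ⁻¹(FA) = Φ⁻¹(0.0833) = -1.3832
d' = z(H) − z(FA) = 0.6228 − (-1.3832) = 2.0060

d' = 2.006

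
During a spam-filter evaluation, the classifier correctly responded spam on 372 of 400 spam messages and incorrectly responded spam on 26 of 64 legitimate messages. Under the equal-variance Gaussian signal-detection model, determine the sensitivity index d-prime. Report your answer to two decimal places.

d-prime = 1.71

H = 372/400 = 0.9300
FA = 26/64 = 0.4062
Φ⁻¹(0.9300) = 1.476, Φ⁻¹(0.4062) = -0.237
d' = z(H) − z(FA) = 1.476 − (-0.237) = 1.713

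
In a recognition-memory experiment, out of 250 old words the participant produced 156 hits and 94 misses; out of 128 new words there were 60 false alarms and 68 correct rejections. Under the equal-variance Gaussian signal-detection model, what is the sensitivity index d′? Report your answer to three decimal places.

H = 156/250 = 0.6240
FA = 60/128 = 0.4688
z(H) = 0.3160
z(FA) = -0.0783
d' = z(H) − z(FA) = 0.3160 − (-0.0783) = 0.3943

d′ = 0.394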